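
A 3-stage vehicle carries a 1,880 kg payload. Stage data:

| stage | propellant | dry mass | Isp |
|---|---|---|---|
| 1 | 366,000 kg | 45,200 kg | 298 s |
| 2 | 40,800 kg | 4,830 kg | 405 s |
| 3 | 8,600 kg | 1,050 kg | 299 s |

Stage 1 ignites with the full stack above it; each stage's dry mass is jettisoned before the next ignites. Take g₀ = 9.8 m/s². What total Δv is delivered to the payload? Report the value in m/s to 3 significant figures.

Δv ≈ 13400 m/s

Ignition mass of stage 1 = 366,000+45,200 + 40,800+4,830 + 8,600+1,050 + 1,880 = 468,360 kg.
Stage 1: m₀ = 468,360 kg, m_f = 468,360 − 366,000 = 102,360 kg; Δv = 298×9.8×ln(4.576) = 2920.4×1.5207 ≈ 4441 m/s.
Stage 2: m₀ = 57,160 kg, m_f = 57,160 − 40,800 = 16,360 kg; Δv = 405×9.8×ln(3.494) = 3969.0×1.2510 ≈ 4965 m/s.
Stage 3: m₀ = 11,530 kg, m_f = 11,530 − 8,600 = 2,930 kg; Δv = 299×9.8×ln(3.935) = 2930.2×1.3699 ≈ 4014 m/s.
Total Δv = 4441 + 4965 + 4014 = 13420 m/s.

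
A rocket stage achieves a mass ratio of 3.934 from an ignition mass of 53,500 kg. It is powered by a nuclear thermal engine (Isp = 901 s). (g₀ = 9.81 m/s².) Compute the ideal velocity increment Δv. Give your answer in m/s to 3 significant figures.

v_e = Isp · g₀ = 901 × 9.81 = 8838.8 m/s.
By the Tsiolkovsky rocket equation, Δv = v_e · ln(3.934) = 8838.8 × 1.3697 ≈ 12106.1 m/s.

Δv ≈ 12100 m/s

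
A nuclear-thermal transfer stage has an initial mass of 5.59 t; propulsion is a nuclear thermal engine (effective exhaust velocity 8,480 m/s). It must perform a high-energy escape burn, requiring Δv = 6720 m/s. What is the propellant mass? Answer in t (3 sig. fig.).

m₀/m_f = exp(Δv / v_e) = exp(6720 / 8480.0) = exp(0.7925) = 2.2088.
m_f = 5.59 / 2.2088 = 2.53079 t, so propellant = m₀ − m_f = 5.59 − 2.53079 = 3.05921 t.

propellant mass ≈ 3.06 t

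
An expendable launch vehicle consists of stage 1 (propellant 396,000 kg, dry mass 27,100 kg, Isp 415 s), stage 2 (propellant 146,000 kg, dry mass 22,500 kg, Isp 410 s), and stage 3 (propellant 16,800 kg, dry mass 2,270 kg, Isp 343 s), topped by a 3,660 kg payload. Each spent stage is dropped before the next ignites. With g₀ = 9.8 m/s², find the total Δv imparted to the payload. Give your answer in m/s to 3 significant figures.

Δv ≈ 14500 m/s

Ignition mass of stage 1 = 396,000+27,100 + 146,000+22,500 + 16,800+2,270 + 3,660 = 614,330 kg.
Stage 1: m₀ = 614,330 kg, m_f = 614,330 − 396,000 = 218,330 kg; Δv = 415×9.8×ln(2.814) = 4067.0×1.0345 ≈ 4207 m/s.
Stage 2: m₀ = 191,230 kg, m_f = 191,230 − 146,000 = 45,230 kg; Δv = 410×9.8×ln(4.228) = 4018.0×1.4417 ≈ 5793 m/s.
Stage 3: m₀ = 22,730 kg, m_f = 22,730 − 16,800 = 5,930 kg; Δv = 343×9.8×ln(3.833) = 3361.4×1.3437 ≈ 4517 m/s.
Total Δv = 4207 + 5793 + 4517 = 14517 m/s.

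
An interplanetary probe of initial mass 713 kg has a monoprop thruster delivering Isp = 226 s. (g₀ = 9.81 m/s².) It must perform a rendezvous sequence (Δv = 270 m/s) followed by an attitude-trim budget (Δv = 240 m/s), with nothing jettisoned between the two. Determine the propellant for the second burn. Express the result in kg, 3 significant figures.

propellant for the second burn ≈ 64.8 kg

v_e = Isp · g₀ = 226 × 9.81 = 2217.1 m/s.
After the first burn: m = 713 × exp(−270/2217.1) = 713 × 0.88534 = 631.247 kg.
After the second burn: m = 631.247 × exp(−240/2217.1) = 631.247 × 0.89740 = 566.481 kg.
Second-burn propellant = 631.247 − 566.481 = 64.766 kg.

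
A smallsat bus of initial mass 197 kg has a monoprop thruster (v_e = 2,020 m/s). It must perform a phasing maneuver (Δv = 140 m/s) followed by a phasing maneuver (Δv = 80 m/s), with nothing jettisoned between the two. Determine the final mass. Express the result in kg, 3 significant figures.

final mass ≈ 177 kg

After the first burn: m = 197 × exp(−140/2020.0) = 197 × 0.93304 = 183.809 kg.
After the second burn: m = 183.809 × exp(−80/2020.0) = 183.809 × 0.96117 = 176.672 kg.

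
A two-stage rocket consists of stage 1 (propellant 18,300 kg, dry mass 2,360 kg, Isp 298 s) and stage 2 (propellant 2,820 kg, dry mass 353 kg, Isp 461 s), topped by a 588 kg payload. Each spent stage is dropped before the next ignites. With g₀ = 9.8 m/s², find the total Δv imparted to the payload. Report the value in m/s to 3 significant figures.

Δv ≈ 10300 m/s

Ignition mass of stage 1 = 18,300+2,360 + 2,820+353 + 588 = 24,421 kg.
Stage 1: m₀ = 24,421 kg, m_f = 24,421 − 18,300 = 6,121 kg; Δv = 298×9.8×ln(3.99) = 2920.4×1.3837 ≈ 4041 m/s.
Stage 2: m₀ = 3,761 kg, m_f = 3,761 − 2,820 = 941 kg; Δv = 461×9.8×ln(3.997) = 4517.8×1.3855 ≈ 6259 m/s.
Total Δv = 4041 + 6259 = 10300 m/s.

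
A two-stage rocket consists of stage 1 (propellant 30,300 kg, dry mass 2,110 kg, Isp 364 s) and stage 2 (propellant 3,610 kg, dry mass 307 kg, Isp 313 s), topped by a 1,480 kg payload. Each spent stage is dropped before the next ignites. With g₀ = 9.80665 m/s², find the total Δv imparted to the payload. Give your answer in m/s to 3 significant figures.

Δv ≈ 9160 m/s

Ignition mass of stage 1 = 30,300+2,110 + 3,610+307 + 1,480 = 37,807 kg.
Stage 1: m₀ = 37,807 kg, m_f = 37,807 − 30,300 = 7,507 kg; Δv = 364×9.80665×ln(5.036) = 3569.6×1.6167 ≈ 5771 m/s.
Stage 2: m₀ = 5,397 kg, m_f = 5,397 − 3,610 = 1,787 kg; Δv = 313×9.80665×ln(3.02) = 3069.5×1.1053 ≈ 3393 m/s.
Total Δv = 5771 + 3393 = 9164 m/s.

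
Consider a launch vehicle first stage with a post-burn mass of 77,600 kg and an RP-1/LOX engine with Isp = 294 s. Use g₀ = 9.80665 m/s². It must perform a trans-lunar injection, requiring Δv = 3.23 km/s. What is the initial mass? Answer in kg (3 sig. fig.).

initial mass ≈ 238000 kg

v_e = Isp · g₀ = 294 × 9.80665 = 2883.2 m/s.
Using Δv = v_e ln(m₀/m_f): m₀/m_f = exp(Δv / v_e) = exp(3230 / 2883.2) = exp(1.1203) = 3.0658.
m₀ = m_f × 3.0658 = 77,600 × 3.0658 = 237,906 kg.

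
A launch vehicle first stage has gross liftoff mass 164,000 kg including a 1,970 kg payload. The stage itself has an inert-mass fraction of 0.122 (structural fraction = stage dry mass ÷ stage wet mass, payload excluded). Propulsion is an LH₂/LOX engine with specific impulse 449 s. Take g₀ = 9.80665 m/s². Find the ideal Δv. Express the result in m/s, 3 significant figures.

Stage wet mass = m₀ − payload = 164,000 − 1,970 = 162,030 kg.
Stage dry mass = ε × stage wet mass = 0.122 × 162,030 = 19,767.7 kg.
Burnout mass m_f = stage dry + payload = 19,767.7 + 1,970 = 21,737.7 kg.
v_e = Isp · g₀ = 449 × 9.80665 = 4403.2 m/s.
Using Δv = v_e ln(m₀/m_f): Δv = v_e · ln(164,000/21,737.7) = 4403.2 × ln(7.544) = 4403.2 × 2.0208 ≈ 8898 m/s.

Δv ≈ 8900 m/s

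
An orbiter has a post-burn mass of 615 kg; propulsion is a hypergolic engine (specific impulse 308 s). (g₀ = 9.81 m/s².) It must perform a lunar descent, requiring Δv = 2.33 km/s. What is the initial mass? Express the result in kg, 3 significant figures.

v_e = Isp · g₀ = 308 × 9.81 = 3021.5 m/s.
Using Δv = v_e ln(m₀/m_f): m₀/m_f = exp(Δv / v_e) = exp(2330 / 3021.5) = exp(0.7711) = 2.1622.
m₀ = m_f × 2.1622 = 615 × 2.1622 = 1,329.75 kg.

initial mass ≈ 1330 kg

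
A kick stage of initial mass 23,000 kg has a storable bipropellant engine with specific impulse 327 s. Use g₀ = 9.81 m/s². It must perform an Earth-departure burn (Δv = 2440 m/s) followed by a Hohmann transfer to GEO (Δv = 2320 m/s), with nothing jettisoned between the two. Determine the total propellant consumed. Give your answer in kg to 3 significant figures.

total propellant consumed ≈ 17800 kg

v_e = Isp · g₀ = 327 × 9.81 = 3207.9 m/s.
After the first burn: m = 23000 × exp(−2440/3207.9) = 23000 × 0.46737 = 10,749.5 kg.
After the second burn: m = 10,749.5 × exp(−2320/3207.9) = 10,749.5 × 0.48519 = 5,215.55 kg.
Total propellant = m₀ − m_final = 23000 − 5,215.55 = 17,784.45 kg.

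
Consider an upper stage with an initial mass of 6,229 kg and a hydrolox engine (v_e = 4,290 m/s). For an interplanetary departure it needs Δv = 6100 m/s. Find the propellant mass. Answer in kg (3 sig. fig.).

propellant mass ≈ 4730 kg

From the ideal rocket equation, m₀/m_f = exp(Δv / v_e) = exp(6100 / 4290.0) = exp(1.4219) = 4.1450.
m_f = 6,229 / 4.1450 = 1,502.77 kg, so propellant = m₀ − m_f = 6,229 − 1,502.77 = 4,726.23 kg.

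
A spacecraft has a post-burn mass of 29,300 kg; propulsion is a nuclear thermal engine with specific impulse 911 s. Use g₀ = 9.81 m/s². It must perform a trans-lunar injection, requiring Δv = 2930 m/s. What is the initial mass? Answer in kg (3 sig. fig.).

initial mass ≈ 40700 kg

v_e = Isp · g₀ = 911 × 9.81 = 8936.9 m/s.
Rocket equation: m₀/m_f = exp(Δv / v_e) = exp(2930 / 8936.9) = exp(0.3279) = 1.3880.
m₀ = m_f × 1.3880 = 29,300 × 1.3880 = 40,668.4 kg.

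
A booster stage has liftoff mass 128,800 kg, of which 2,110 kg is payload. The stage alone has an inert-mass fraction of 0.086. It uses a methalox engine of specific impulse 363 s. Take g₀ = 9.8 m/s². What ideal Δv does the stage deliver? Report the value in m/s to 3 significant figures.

Stage wet mass = m₀ − payload = 128,800 − 2,110 = 126,690 kg.
Stage dry mass = ε × stage wet mass = 0.086 × 126,690 = 10,895.3 kg.
Burnout mass m_f = stage dry + payload = 10,895.3 + 2,110 = 13,005.3 kg.
v_e = Isp · g₀ = 363 × 9.8 = 3557.4 m/s.
Using Δv = v_e ln(m₀/m_f): Δv = v_e · ln(128,800/13,005.3) = 3557.4 × ln(9.904) = 3557.4 × 2.2929 ≈ 8157 m/s.

Δv ≈ 8160 m/s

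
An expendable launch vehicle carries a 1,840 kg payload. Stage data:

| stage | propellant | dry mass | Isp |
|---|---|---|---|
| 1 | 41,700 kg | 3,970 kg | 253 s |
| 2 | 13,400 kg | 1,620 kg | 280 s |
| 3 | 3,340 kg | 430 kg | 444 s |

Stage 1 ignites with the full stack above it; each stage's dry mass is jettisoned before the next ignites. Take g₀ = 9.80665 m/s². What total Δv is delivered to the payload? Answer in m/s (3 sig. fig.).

Δv ≈ 9280 m/s

Ignition mass of stage 1 = 41,700+3,970 + 13,400+1,620 + 3,340+430 + 1,840 = 66,300 kg.
Stage 1: m₀ = 66,300 kg, m_f = 66,300 − 41,700 = 24,600 kg; Δv = 253×9.80665×ln(2.695) = 2481.1×0.9914 ≈ 2460 m/s.
Stage 2: m₀ = 20,630 kg, m_f = 20,630 − 13,400 = 7,230 kg; Δv = 280×9.80665×ln(2.853) = 2745.9×1.0485 ≈ 2879 m/s.
Stage 3: m₀ = 5,610 kg, m_f = 5,610 − 3,340 = 2,270 kg; Δv = 444×9.80665×ln(2.471) = 4354.2×0.9048 ≈ 3940 m/s.
Total Δv = 2460 + 2879 + 3940 = 9279 m/s.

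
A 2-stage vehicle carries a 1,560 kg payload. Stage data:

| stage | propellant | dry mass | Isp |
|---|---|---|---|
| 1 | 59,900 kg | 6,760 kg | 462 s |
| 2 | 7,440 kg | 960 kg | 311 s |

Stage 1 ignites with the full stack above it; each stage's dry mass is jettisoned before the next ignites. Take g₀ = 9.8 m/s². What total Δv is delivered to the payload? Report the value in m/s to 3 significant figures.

Δv ≈ 11100 m/s

Ignition mass of stage 1 = 59,900+6,760 + 7,440+960 + 1,560 = 76,620 kg.
Stage 1: m₀ = 76,620 kg, m_f = 76,620 − 59,900 = 16,720 kg; Δv = 462×9.8×ln(4.583) = 4527.6×1.5223 ≈ 6892 m/s.
Stage 2: m₀ = 9,960 kg, m_f = 9,960 − 7,440 = 2,520 kg; Δv = 311×9.8×ln(3.952) = 3047.8×1.3743 ≈ 4189 m/s.
Total Δv = 6892 + 4189 = 11081 m/s.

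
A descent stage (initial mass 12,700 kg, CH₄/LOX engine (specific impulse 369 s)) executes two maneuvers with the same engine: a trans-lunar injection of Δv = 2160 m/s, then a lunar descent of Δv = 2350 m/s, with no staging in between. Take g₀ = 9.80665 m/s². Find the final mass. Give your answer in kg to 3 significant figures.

v_e = Isp · g₀ = 369 × 9.80665 = 3618.7 m/s.
After the first burn: m = 12700 × exp(−2160/3618.7) = 12700 × 0.55051 = 6,991.48 kg.
After the second burn: m = 6,991.48 × exp(−2350/3618.7) = 6,991.48 × 0.52235 = 3,652 kg.

final mass ≈ 3650 kg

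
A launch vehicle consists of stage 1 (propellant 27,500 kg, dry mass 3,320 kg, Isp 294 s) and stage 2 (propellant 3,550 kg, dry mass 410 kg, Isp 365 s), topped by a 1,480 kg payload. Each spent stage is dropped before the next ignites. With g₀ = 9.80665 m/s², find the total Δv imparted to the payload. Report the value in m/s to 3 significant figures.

Ignition mass of stage 1 = 27,500+3,320 + 3,550+410 + 1,480 = 36,260 kg.
Stage 1: m₀ = 36,260 kg, m_f = 36,260 − 27,500 = 8,760 kg; Δv = 294×9.80665×ln(4.139) = 2883.2×1.4205 ≈ 4096 m/s.
Stage 2: m₀ = 5,440 kg, m_f = 5,440 − 3,550 = 1,890 kg; Δv = 365×9.80665×ln(2.878) = 3579.4×1.0572 ≈ 3784 m/s.
Total Δv = 4096 + 3784 = 7880 m/s.

Δv ≈ 7880 m/s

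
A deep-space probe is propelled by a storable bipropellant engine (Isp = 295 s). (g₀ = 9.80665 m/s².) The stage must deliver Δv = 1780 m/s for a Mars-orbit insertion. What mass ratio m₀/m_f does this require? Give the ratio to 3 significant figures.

mass ratio ≈ 1.85

v_e = Isp · g₀ = 295 × 9.80665 = 2893.0 m/s.
m₀/m_f = exp(Δv / v_e) = exp(1780 / 2893.0) = exp(0.6153) = 1.8502.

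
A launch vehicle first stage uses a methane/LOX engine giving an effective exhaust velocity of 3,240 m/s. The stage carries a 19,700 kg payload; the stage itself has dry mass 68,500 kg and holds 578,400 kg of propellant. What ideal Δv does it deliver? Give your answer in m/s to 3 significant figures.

Δv ≈ 6550 m/s

m₀ = payload + dry + propellant = 19,700 + 68,500 + 578,400 = 666,600 kg.
m_f = payload + dry = 19,700 + 68,500 = 88,200 kg.
Δv = v_e · ln(m₀/m_f) = 3240.0 × ln(7.558) = 3240.0 × 2.0226 ≈ 6553.2 m/s.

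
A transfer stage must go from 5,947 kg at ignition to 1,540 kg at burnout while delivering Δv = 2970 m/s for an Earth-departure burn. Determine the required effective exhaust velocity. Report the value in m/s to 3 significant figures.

ln(m₀/m_f) = ln(5947/1540) = ln(3.862) = 1.3511.
v_e = Δv / ln(m₀/m_f) = 2970 / 1.3511 = 2198.2 m/s.

v_e ≈ 2200 m/s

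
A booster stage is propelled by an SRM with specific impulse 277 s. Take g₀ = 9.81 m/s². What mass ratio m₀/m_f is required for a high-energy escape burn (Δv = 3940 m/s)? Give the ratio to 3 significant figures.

v_e = Isp · g₀ = 277 × 9.81 = 2717.4 m/s.
m₀/m_f = exp(Δv / v_e) = exp(3940 / 2717.4) = exp(1.4499) = 4.2628.

mass ratio ≈ 4.26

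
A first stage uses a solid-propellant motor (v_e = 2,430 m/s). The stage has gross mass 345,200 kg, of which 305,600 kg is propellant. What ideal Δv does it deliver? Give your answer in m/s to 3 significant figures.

Δv ≈ 5260 m/s

m_f = m₀ − m_prop = 345,200 − 305,600 = 39,600 kg.
Using Δv = v_e ln(m₀/m_f): Δv = v_e · ln(m₀/m_f) = 2430.0 × ln(8.717) = 2430.0 × 2.1653 ≈ 5261.7 m/s.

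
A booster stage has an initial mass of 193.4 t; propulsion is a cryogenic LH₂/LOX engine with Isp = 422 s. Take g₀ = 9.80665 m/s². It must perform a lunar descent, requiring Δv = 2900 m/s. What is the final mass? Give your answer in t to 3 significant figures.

v_e = Isp · g₀ = 422 × 9.80665 = 4138.4 m/s.
m₀/m_f = exp(Δv / v_e) = exp(2900 / 4138.4) = exp(0.7008) = 2.0153.
m_f = m₀ / 2.0153 = 193.4 / 2.0153 = 95.9659 t.

final mass ≈ 96.0 t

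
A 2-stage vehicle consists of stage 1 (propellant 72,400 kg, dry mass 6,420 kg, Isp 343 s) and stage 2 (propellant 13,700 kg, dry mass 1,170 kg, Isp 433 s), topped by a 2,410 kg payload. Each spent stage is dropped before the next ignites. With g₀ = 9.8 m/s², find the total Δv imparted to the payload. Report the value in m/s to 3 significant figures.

Δv ≈ 11400 m/s

Ignition mass of stage 1 = 72,400+6,420 + 13,700+1,170 + 2,410 = 96,100 kg.
Stage 1: m₀ = 96,100 kg, m_f = 96,100 − 72,400 = 23,700 kg; Δv = 343×9.8×ln(4.055) = 3361.4×1.3999 ≈ 4706 m/s.
Stage 2: m₀ = 17,280 kg, m_f = 17,280 − 13,700 = 3,580 kg; Δv = 433×9.8×ln(4.827) = 4243.4×1.5742 ≈ 6680 m/s.
Total Δv = 4706 + 6680 = 11386 m/s.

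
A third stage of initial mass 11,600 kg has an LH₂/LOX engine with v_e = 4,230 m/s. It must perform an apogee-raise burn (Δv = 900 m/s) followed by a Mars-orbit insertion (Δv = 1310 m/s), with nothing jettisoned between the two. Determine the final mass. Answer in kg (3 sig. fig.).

final mass ≈ 6880 kg

After the first burn: m = 11600 × exp(−900/4230.0) = 11600 × 0.80835 = 9,376.86 kg.
After the second burn: m = 9,376.86 × exp(−1310/4230.0) = 9,376.86 × 0.73367 = 6,879.52 kg.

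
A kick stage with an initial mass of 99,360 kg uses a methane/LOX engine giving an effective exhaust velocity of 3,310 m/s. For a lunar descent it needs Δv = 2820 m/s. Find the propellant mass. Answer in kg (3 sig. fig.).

From the ideal rocket equation, m₀/m_f = exp(Δv / v_e) = exp(2820 / 3310.0) = exp(0.8520) = 2.3442.
m_f = 99,360 / 2.3442 = 42,385.5 kg, so propellant = m₀ − m_f = 99,360 − 42,385.5 = 56,974.5 kg.

propellant mass ≈ 57000 kg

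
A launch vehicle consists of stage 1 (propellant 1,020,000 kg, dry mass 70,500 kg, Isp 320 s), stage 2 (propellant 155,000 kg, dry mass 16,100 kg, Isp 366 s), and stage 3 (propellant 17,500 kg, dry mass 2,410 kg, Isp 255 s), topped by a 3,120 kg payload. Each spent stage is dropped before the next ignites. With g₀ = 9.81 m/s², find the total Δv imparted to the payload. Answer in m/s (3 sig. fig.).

Δv ≈ 14300 m/s

Ignition mass of stage 1 = 1,020,000+70,500 + 155,000+16,100 + 17,500+2,410 + 3,120 = 1,284,630 kg.
Stage 1: m₀ = 1,284,630 kg, m_f = 1,284,630 − 1,020,000 = 264,630 kg; Δv = 320×9.81×ln(4.854) = 3139.2×1.5799 ≈ 4960 m/s.
Stage 2: m₀ = 194,130 kg, m_f = 194,130 − 155,000 = 39,130 kg; Δv = 366×9.81×ln(4.961) = 3590.5×1.6016 ≈ 5751 m/s.
Stage 3: m₀ = 23,030 kg, m_f = 23,030 − 17,500 = 5,530 kg; Δv = 255×9.81×ln(4.165) = 2501.6×1.4266 ≈ 3569 m/s.
Total Δv = 4960 + 5751 + 3569 = 14280 m/s.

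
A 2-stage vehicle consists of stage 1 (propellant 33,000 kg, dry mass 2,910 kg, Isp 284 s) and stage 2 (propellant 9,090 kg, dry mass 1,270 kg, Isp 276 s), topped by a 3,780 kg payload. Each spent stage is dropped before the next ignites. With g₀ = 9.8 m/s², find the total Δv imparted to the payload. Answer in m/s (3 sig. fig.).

Δv ≈ 5780 m/s

Ignition mass of stage 1 = 33,000+2,910 + 9,090+1,270 + 3,780 = 50,050 kg.
Stage 1: m₀ = 50,050 kg, m_f = 50,050 − 33,000 = 17,050 kg; Δv = 284×9.8×ln(2.935) = 2783.2×1.0769 ≈ 2997 m/s.
Stage 2: m₀ = 14,140 kg, m_f = 14,140 − 9,090 = 5,050 kg; Δv = 276×9.8×ln(2.8) = 2704.8×1.0296 ≈ 2785 m/s.
Total Δv = 2997 + 2785 = 5782 m/s.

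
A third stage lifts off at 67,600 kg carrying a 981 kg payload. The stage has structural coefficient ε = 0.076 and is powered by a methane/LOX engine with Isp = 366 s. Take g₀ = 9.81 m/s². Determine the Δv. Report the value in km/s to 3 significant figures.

Δv ≈ 8.67 km/s

Stage wet mass = m₀ − payload = 67,600 − 981 = 66,619 kg.
Stage dry mass = ε × stage wet mass = 0.076 × 66,619 = 5,063.04 kg.
Burnout mass m_f = stage dry + payload = 5,063.04 + 981 = 6,044.04 kg.
v_e = Isp · g₀ = 366 × 9.81 = 3590.5 m/s.
Using Δv = v_e ln(m₀/m_f): Δv = v_e · ln(67,600/6,044.04) = 3590.5 × ln(11.18) = 3590.5 × 2.4145 ≈ 8669 m/s.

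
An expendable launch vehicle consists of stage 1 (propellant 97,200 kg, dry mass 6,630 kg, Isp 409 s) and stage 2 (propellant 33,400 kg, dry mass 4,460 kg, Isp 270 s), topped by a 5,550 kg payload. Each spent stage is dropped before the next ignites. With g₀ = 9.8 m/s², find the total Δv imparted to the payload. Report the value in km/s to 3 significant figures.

Ignition mass of stage 1 = 97,200+6,630 + 33,400+4,460 + 5,550 = 147,240 kg.
Stage 1: m₀ = 147,240 kg, m_f = 147,240 − 97,200 = 50,040 kg; Δv = 409×9.8×ln(2.942) = 4008.2×1.0792 ≈ 4326 m/s.
Stage 2: m₀ = 43,410 kg, m_f = 43,410 − 33,400 = 10,010 kg; Δv = 270×9.8×ln(4.337) = 2646.0×1.4671 ≈ 3882 m/s.
Total Δv = 4326 + 3882 = 8208 m/s.

Δv ≈ 8.21 km/s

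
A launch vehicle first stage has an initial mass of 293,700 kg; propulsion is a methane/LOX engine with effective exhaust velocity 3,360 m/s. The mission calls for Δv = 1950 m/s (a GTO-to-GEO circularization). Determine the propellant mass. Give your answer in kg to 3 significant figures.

Using Δv = v_e ln(m₀/m_f): m₀/m_f = exp(Δv / v_e) = exp(1950 / 3360.0) = exp(0.5804) = 1.7867.
m_f = 293,700 / 1.7867 = 164,381 kg, so propellant = m₀ − m_f = 293,700 − 164,381 = 129,319 kg.

propellant mass ≈ 129000 kg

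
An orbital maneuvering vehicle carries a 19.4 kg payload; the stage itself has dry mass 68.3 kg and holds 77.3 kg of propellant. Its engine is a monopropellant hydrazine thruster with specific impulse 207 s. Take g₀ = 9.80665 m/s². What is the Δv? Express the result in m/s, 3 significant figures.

Δv ≈ 1280 m/s

v_e = Isp · g₀ = 207 × 9.80665 = 2030.0 m/s.
m₀ = payload + dry + propellant = 19.4 + 68.3 + 77.3 = 165 kg.
m_f = payload + dry = 19.4 + 68.3 = 87.7 kg.
Δv = v_e · ln(m₀/m_f) = 2030.0 × ln(1.881) = 2030.0 × 0.6320 ≈ 1283.0 m/s.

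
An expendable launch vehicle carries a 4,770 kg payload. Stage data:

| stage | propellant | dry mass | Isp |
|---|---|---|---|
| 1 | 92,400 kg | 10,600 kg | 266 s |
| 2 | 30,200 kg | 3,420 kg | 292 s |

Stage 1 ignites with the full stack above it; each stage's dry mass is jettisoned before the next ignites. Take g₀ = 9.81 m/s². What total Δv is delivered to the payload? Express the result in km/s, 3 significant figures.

Ignition mass of stage 1 = 92,400+10,600 + 30,200+3,420 + 4,770 = 141,390 kg.
Stage 1: m₀ = 141,390 kg, m_f = 141,390 − 92,400 = 48,990 kg; Δv = 266×9.81×ln(2.886) = 2609.5×1.0599 ≈ 2766 m/s.
Stage 2: m₀ = 38,390 kg, m_f = 38,390 − 30,200 = 8,190 kg; Δv = 292×9.81×ln(4.687) = 2864.5×1.5449 ≈ 4425 m/s.
Total Δv = 2766 + 4425 = 7191 m/s.

Δv ≈ 7.19 km/s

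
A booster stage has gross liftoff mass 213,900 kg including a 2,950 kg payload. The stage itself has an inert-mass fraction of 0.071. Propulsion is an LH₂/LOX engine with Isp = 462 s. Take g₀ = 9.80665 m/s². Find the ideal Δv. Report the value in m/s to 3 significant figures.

Stage wet mass = m₀ − payload = 213,900 − 2,950 = 210,950 kg.
Stage dry mass = ε × stage wet mass = 0.071 × 210,950 = 14,977.5 kg.
Burnout mass m_f = stage dry + payload = 14,977.5 + 2,950 = 17,927.5 kg.
v_e = Isp · g₀ = 462 × 9.80665 = 4530.7 m/s.
Δv = v_e · ln(213,900/17,927.5) = 4530.7 × ln(11.93) = 4530.7 × 2.4792 ≈ 11232 m/s.

Δv ≈ 11200 m/s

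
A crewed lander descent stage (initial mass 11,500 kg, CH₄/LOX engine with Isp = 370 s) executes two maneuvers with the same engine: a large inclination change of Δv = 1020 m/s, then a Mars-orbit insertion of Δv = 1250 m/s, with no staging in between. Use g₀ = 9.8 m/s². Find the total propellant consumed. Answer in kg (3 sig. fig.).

total propellant consumed ≈ 5350 kg

v_e = Isp · g₀ = 370 × 9.8 = 3626.0 m/s.
After the first burn: m = 11500 × exp(−1020/3626.0) = 11500 × 0.75480 = 8,680.2 kg.
After the second burn: m = 8,680.2 × exp(−1250/3626.0) = 8,680.2 × 0.70841 = 6,149.14 kg.
Total propellant = m₀ − m_final = 11500 − 6,149.14 = 5,350.86 kg.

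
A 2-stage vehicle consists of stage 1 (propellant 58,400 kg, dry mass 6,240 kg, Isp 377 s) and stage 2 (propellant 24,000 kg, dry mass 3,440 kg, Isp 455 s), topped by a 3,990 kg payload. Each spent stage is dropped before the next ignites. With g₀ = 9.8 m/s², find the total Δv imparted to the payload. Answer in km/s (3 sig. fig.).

Δv ≈ 9.89 km/s

Ignition mass of stage 1 = 58,400+6,240 + 24,000+3,440 + 3,990 = 96,070 kg.
Stage 1: m₀ = 96,070 kg, m_f = 96,070 − 58,400 = 37,670 kg; Δv = 377×9.8×ln(2.55) = 3694.6×0.9362 ≈ 3459 m/s.
Stage 2: m₀ = 31,430 kg, m_f = 31,430 − 24,000 = 7,430 kg; Δv = 455×9.8×ln(4.23) = 4459.0×1.4422 ≈ 6431 m/s.
Total Δv = 3459 + 6431 = 9890 m/s.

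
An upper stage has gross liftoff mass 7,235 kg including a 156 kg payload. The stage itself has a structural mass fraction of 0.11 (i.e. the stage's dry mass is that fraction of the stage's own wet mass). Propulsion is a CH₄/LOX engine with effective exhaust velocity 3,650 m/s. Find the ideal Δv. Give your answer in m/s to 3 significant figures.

Δv ≈ 7470 m/s

Stage wet mass = m₀ − payload = 7,235 − 156 = 7,079 kg.
Stage dry mass = ε × stage wet mass = 0.11 × 7,079 = 778.69 kg.
Burnout mass m_f = stage dry + payload = 778.69 + 156 = 934.69 kg.
Rocket equation: Δv = v_e · ln(7,235/934.69) = 3650.0 × ln(7.741) = 3650.0 × 2.0465 ≈ 7470 m/s.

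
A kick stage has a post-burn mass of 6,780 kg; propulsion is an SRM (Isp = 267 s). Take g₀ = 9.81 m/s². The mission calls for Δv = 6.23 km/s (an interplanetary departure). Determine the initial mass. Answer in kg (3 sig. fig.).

v_e = Isp · g₀ = 267 × 9.81 = 2619.3 m/s.
Rocket equation: m₀/m_f = exp(Δv / v_e) = exp(6230 / 2619.3) = exp(2.3785) = 10.7890.
m₀ = m_f × 10.7890 = 6,780 × 10.7890 = 73,149.4 kg.

initial mass ≈ 73100 kg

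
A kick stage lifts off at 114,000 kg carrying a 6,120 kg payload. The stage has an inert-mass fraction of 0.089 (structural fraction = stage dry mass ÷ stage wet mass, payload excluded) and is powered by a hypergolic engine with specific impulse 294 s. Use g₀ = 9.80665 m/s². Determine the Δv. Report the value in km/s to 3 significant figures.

Δv ≈ 5.71 km/s

Stage wet mass = m₀ − payload = 114,000 − 6,120 = 107,880 kg.
Stage dry mass = ε × stage wet mass = 0.089 × 107,880 = 9,601.32 kg.
Burnout mass m_f = stage dry + payload = 9,601.32 + 6,120 = 15,721.32 kg.
v_e = Isp · g₀ = 294 × 9.80665 = 2883.2 m/s.
Δv = v_e · ln(114,000/15,721.32) = 2883.2 × ln(7.251) = 2883.2 × 1.9812 ≈ 5712 m/s.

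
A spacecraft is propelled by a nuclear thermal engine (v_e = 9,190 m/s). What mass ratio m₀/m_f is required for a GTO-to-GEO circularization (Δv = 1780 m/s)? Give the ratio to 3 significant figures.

mass ratio ≈ 1.21

m₀/m_f = exp(Δv / v_e) = exp(1780 / 9190.0) = exp(0.1937) = 1.2137.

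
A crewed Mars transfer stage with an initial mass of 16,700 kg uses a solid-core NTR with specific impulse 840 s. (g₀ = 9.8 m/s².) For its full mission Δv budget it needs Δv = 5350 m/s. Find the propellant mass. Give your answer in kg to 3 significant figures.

v_e = Isp · g₀ = 840 × 9.8 = 8232.0 m/s.
By the Tsiolkovsky rocket equation, m₀/m_f = exp(Δv / v_e) = exp(5350 / 8232.0) = exp(0.6499) = 1.9154.
m_f = 16,700 / 1.9154 = 8,718.81 kg, so propellant = m₀ − m_f = 16,700 − 8,718.81 = 7,981.19 kg.

propellant mass ≈ 7980 kg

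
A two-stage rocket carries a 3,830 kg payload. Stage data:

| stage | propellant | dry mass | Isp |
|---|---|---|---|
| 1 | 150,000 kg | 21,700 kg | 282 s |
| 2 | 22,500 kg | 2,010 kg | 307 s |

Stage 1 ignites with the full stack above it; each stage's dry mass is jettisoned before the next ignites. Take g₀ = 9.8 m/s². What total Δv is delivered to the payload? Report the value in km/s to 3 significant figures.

Δv ≈ 8.58 km/s

Ignition mass of stage 1 = 150,000+21,700 + 22,500+2,010 + 3,830 = 200,040 kg.
Stage 1: m₀ = 200,040 kg, m_f = 200,040 − 150,000 = 50,040 kg; Δv = 282×9.8×ln(3.998) = 2763.6×1.3857 ≈ 3830 m/s.
Stage 2: m₀ = 28,340 kg, m_f = 28,340 − 22,500 = 5,840 kg; Δv = 307×9.8×ln(4.853) = 3008.6×1.5795 ≈ 4752 m/s.
Total Δv = 3830 + 4752 = 8582 m/s.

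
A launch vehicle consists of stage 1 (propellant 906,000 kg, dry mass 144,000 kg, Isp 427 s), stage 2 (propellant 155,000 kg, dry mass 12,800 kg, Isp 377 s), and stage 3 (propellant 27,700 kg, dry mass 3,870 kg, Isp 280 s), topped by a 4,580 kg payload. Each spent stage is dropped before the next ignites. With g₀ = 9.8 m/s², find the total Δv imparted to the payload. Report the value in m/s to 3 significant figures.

Ignition mass of stage 1 = 906,000+144,000 + 155,000+12,800 + 27,700+3,870 + 4,580 = 1,253,950 kg.
Stage 1: m₀ = 1,253,950 kg, m_f = 1,253,950 − 906,000 = 347,950 kg; Δv = 427×9.8×ln(3.604) = 4184.6×1.2820 ≈ 5365 m/s.
Stage 2: m₀ = 203,950 kg, m_f = 203,950 − 155,000 = 48,950 kg; Δv = 377×9.8×ln(4.166) = 3694.6×1.4271 ≈ 5272 m/s.
Stage 3: m₀ = 36,150 kg, m_f = 36,150 − 27,700 = 8,450 kg; Δv = 280×9.8×ln(4.278) = 2744.0×1.4535 ≈ 3988 m/s.
Total Δv = 5365 + 5272 + 3988 = 14625 m/s.

Δv ≈ 14600 m/s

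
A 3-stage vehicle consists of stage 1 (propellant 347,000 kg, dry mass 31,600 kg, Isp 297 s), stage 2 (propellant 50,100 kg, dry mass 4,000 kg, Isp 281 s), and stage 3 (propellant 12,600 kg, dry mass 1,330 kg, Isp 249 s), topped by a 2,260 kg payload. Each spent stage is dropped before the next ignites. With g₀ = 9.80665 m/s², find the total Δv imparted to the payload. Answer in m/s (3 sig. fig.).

Ignition mass of stage 1 = 347,000+31,600 + 50,100+4,000 + 12,600+1,330 + 2,260 = 448,890 kg.
Stage 1: m₀ = 448,890 kg, m_f = 448,890 − 347,000 = 101,890 kg; Δv = 297×9.80665×ln(4.406) = 2912.6×1.4829 ≈ 4319 m/s.
Stage 2: m₀ = 70,290 kg, m_f = 70,290 − 50,100 = 20,190 kg; Δv = 281×9.80665×ln(3.481) = 2755.7×1.2474 ≈ 3438 m/s.
Stage 3: m₀ = 16,190 kg, m_f = 16,190 − 12,600 = 3,590 kg; Δv = 249×9.80665×ln(4.51) = 2441.9×1.5062 ≈ 3678 m/s.
Total Δv = 4319 + 3438 + 3678 = 11435 m/s.

Δv ≈ 11400 m/s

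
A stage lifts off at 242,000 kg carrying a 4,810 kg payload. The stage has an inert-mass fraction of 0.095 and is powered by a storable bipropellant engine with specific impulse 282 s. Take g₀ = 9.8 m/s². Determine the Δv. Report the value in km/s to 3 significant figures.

Δv ≈ 6.03 km/s

Stage wet mass = m₀ − payload = 242,000 − 4,810 = 237,190 kg.
Stage dry mass = ε × stage wet mass = 0.095 × 237,190 = 22,533.1 kg.
Burnout mass m_f = stage dry + payload = 22,533.1 + 4,810 = 27,343.1 kg.
v_e = Isp · g₀ = 282 × 9.8 = 2763.6 m/s.
Rocket equation: Δv = v_e · ln(242,000/27,343.1) = 2763.6 × ln(8.85) = 2763.6 × 2.1805 ≈ 6026 m/s.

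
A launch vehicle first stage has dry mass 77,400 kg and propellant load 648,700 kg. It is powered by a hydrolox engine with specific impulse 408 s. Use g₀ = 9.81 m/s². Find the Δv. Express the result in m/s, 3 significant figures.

Δv ≈ 8960 m/s

v_e = Isp · g₀ = 408 × 9.81 = 4002.5 m/s.
m₀ = m_dry + m_prop = 77,400 + 648,700 = 726,100 kg.
Rocket equation: Δv = v_e · ln(m₀/m_f) = 4002.5 × ln(9.381) = 4002.5 × 2.2387 ≈ 8960.4 m/s.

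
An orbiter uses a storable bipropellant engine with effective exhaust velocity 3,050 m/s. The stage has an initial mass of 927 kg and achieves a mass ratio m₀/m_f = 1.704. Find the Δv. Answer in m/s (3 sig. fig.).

Using Δv = v_e ln(m₀/m_f): Δv = v_e · ln(1.704) = 3050.0 × 0.5330 ≈ 1625.6 m/s.

Δv ≈ 1630 m/s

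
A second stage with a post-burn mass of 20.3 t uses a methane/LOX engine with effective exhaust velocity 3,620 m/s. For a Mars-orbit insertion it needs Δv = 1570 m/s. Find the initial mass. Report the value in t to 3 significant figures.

Rocket equation: m₀/m_f = exp(Δv / v_e) = exp(1570 / 3620.0) = exp(0.4337) = 1.5430.
m₀ = m_f × 1.5430 = 20.3 × 1.5430 = 31.3229 t.

initial mass ≈ 31.3 t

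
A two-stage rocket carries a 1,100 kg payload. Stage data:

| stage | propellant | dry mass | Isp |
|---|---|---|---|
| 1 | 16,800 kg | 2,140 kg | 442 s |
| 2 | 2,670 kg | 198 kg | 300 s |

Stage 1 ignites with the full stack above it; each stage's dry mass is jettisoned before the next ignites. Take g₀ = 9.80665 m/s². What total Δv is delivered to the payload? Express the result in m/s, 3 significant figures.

Ignition mass of stage 1 = 16,800+2,140 + 2,670+198 + 1,100 = 22,908 kg.
Stage 1: m₀ = 22,908 kg, m_f = 22,908 − 16,800 = 6,108 kg; Δv = 442×9.80665×ln(3.75) = 4334.5×1.3219 ≈ 5730 m/s.
Stage 2: m₀ = 3,968 kg, m_f = 3,968 − 2,670 = 1,298 kg; Δv = 300×9.80665×ln(3.057) = 2942.0×1.1174 ≈ 3287 m/s.
Total Δv = 5730 + 3287 = 9017 m/s.

Δv ≈ 9020 m/s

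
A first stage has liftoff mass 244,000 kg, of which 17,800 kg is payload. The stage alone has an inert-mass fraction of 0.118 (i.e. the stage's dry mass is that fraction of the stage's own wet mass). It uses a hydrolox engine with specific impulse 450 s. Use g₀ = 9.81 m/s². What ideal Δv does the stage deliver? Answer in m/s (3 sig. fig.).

Δv ≈ 7510 m/s

Stage wet mass = m₀ − payload = 244,000 − 17,800 = 226,200 kg.
Stage dry mass = ε × stage wet mass = 0.118 × 226,200 = 26,691.6 kg.
Burnout mass m_f = stage dry + payload = 26,691.6 + 17,800 = 44,491.6 kg.
v_e = Isp · g₀ = 450 × 9.81 = 4414.5 m/s.
Using Δv = v_e ln(m₀/m_f): Δv = v_e · ln(244,000/44,491.6) = 4414.5 × ln(5.484) = 4414.5 × 1.7019 ≈ 7513 m/s.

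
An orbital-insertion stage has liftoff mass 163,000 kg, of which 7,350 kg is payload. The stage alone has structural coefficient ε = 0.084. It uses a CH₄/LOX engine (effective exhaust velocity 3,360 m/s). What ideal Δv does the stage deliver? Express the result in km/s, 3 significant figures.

Stage wet mass = m₀ − payload = 163,000 − 7,350 = 155,650 kg.
Stage dry mass = ε × stage wet mass = 0.084 × 155,650 = 13,074.6 kg.
Burnout mass m_f = stage dry + payload = 13,074.6 + 7,350 = 20,424.6 kg.
By the Tsiolkovsky rocket equation, Δv = v_e · ln(163,000/20,424.6) = 3360.0 × ln(7.981) = 3360.0 × 2.0770 ≈ 6979 m/s.

Δv ≈ 6.98 km/s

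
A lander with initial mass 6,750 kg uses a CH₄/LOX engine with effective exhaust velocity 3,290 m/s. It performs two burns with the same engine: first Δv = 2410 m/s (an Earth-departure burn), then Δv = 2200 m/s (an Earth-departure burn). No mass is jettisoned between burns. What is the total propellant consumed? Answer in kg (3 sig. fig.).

total propellant consumed ≈ 5090 kg

After the first burn: m = 6750 × exp(−2410/3290.0) = 6750 × 0.48069 = 3,244.66 kg.
After the second burn: m = 3,244.66 × exp(−2200/3290.0) = 3,244.66 × 0.51238 = 1,662.5 kg.
Total propellant = m₀ − m_final = 6750 − 1,662.5 = 5,087.5 kg.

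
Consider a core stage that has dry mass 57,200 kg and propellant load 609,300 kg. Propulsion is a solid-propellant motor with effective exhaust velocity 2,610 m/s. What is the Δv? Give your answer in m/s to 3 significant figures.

Δv ≈ 6410 m/s

m₀ = m_dry + m_prop = 57,200 + 609,300 = 666,500 kg.
Using Δv = v_e ln(m₀/m_f): Δv = v_e · ln(m₀/m_f) = 2610.0 × ln(11.65) = 2610.0 × 2.4555 ≈ 6408.8 m/s.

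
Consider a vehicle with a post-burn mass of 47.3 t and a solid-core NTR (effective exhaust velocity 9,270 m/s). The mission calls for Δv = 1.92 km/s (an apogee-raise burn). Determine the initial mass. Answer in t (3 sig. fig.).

initial mass ≈ 58.2 t

By the Tsiolkovsky rocket equation, m₀/m_f = exp(Δv / v_e) = exp(1920 / 9270.0) = exp(0.2071) = 1.2301.
m₀ = m_f × 1.2301 = 47.3 × 1.2301 = 58.1837 t.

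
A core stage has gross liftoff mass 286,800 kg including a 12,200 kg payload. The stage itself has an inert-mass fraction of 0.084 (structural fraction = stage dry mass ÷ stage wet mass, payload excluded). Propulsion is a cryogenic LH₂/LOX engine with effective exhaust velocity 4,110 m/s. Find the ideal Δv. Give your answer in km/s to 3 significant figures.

Δv ≈ 8.61 km/s

Stage wet mass = m₀ − payload = 286,800 − 12,200 = 274,600 kg.
Stage dry mass = ε × stage wet mass = 0.084 × 274,600 = 23,066.4 kg.
Burnout mass m_f = stage dry + payload = 23,066.4 + 12,200 = 35,266.4 kg.
Using Δv = v_e ln(m₀/m_f): Δv = v_e · ln(286,800/35,266.4) = 4110.0 × ln(8.132) = 4110.0 × 2.0959 ≈ 8614 m/s.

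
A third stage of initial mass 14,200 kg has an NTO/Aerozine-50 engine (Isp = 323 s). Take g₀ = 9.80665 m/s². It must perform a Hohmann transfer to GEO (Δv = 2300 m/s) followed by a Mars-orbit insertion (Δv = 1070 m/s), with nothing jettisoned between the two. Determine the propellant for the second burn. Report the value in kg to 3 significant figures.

propellant for the second burn ≈ 1970 kg

v_e = Isp · g₀ = 323 × 9.80665 = 3167.5 m/s.
After the first burn: m = 14200 × exp(−2300/3167.5) = 14200 × 0.48379 = 6,869.82 kg.
After the second burn: m = 6,869.82 × exp(−1070/3167.5) = 6,869.82 × 0.71334 = 4,900.52 kg.
Second-burn propellant = 6,869.82 − 4,900.52 = 1,969.3 kg.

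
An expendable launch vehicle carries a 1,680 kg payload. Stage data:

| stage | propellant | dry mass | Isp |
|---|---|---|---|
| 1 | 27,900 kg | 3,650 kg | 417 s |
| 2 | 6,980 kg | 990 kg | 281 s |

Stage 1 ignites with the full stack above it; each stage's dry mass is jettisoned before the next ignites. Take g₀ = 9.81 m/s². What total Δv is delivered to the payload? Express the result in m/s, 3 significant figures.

Ignition mass of stage 1 = 27,900+3,650 + 6,980+990 + 1,680 = 41,200 kg.
Stage 1: m₀ = 41,200 kg, m_f = 41,200 − 27,900 = 13,300 kg; Δv = 417×9.81×ln(3.098) = 4090.8×1.1307 ≈ 4625 m/s.
Stage 2: m₀ = 9,650 kg, m_f = 9,650 − 6,980 = 2,670 kg; Δv = 281×9.81×ln(3.614) = 2756.6×1.2849 ≈ 3542 m/s.
Total Δv = 4625 + 3542 = 8167 m/s.

Δv ≈ 8170 m/s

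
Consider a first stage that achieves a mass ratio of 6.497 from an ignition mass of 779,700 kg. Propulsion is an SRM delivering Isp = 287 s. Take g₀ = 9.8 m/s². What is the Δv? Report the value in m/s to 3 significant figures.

Δv ≈ 5260 m/s

v_e = Isp · g₀ = 287 × 9.8 = 2812.6 m/s.
From the ideal rocket equation, Δv = v_e · ln(6.497) = 2812.6 × 1.8713 ≈ 5263.3 m/s.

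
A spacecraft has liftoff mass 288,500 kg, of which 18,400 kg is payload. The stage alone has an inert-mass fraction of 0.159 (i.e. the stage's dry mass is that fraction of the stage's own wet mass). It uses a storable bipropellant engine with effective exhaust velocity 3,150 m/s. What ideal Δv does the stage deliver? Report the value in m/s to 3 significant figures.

Stage wet mass = m₀ − payload = 288,500 − 18,400 = 270,100 kg.
Stage dry mass = ε × stage wet mass = 0.159 × 270,100 = 42,945.9 kg.
Burnout mass m_f = stage dry + payload = 42,945.9 + 18,400 = 61,345.9 kg.
Δv = v_e · ln(288,500/61,345.9) = 3150.0 × ln(4.703) = 3150.0 × 1.5482 ≈ 4877 m/s.

Δv ≈ 4880 m/s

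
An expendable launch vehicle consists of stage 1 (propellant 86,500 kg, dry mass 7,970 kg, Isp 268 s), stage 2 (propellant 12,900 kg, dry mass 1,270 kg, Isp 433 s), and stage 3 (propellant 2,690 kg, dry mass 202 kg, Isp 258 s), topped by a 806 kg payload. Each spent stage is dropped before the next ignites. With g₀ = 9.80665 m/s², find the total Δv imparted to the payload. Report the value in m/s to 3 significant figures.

Ignition mass of stage 1 = 86,500+7,970 + 12,900+1,270 + 2,690+202 + 806 = 112,338 kg.
Stage 1: m₀ = 112,338 kg, m_f = 112,338 − 86,500 = 25,838 kg; Δv = 268×9.80665×ln(4.348) = 2628.2×1.4697 ≈ 3863 m/s.
Stage 2: m₀ = 17,868 kg, m_f = 17,868 − 12,900 = 4,968 kg; Δv = 433×9.80665×ln(3.597) = 4246.3×1.2800 ≈ 5435 m/s.
Stage 3: m₀ = 3,698 kg, m_f = 3,698 − 2,690 = 1,008 kg; Δv = 258×9.80665×ln(3.669) = 2530.1×1.2998 ≈ 3289 m/s.
Total Δv = 3863 + 5435 + 3289 = 12587 m/s.

Δv ≈ 12600 m/s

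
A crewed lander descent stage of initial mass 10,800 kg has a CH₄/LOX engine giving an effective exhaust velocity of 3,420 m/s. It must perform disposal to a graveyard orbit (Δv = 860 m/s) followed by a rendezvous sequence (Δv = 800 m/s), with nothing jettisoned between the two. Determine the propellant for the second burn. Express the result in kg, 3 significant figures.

propellant for the second burn ≈ 1750 kg

After the first burn: m = 10800 × exp(−860/3420.0) = 10800 × 0.77766 = 8,398.73 kg.
After the second burn: m = 8,398.73 × exp(−800/3420.0) = 8,398.73 × 0.79143 = 6,647.01 kg.
Second-burn propellant = 8,398.73 − 6,647.01 = 1,751.72 kg.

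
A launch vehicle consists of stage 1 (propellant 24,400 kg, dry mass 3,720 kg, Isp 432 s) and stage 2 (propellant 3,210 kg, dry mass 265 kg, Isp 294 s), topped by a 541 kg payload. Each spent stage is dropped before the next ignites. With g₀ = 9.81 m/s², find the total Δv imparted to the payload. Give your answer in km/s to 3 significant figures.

Δv ≈ 10.7 km/s

Ignition mass of stage 1 = 24,400+3,720 + 3,210+265 + 541 = 32,136 kg.
Stage 1: m₀ = 32,136 kg, m_f = 32,136 − 24,400 = 7,736 kg; Δv = 432×9.81×ln(4.154) = 4237.9×1.4241 ≈ 6035 m/s.
Stage 2: m₀ = 4,016 kg, m_f = 4,016 − 3,210 = 806 kg; Δv = 294×9.81×ln(4.983) = 2884.1×1.6060 ≈ 4632 m/s.
Total Δv = 6035 + 4632 = 10667 m/s.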